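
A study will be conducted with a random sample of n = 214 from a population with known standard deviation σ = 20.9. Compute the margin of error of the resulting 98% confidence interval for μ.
Margin of error = 3.32

Margin of error = z* · σ/√n
= 2.326 · 20.9/√214
= 2.326 · 20.9/14.6287
= 3.32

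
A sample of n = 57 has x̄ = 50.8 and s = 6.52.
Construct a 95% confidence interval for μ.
(49.07, 52.53)

t-interval (σ unknown):
df = n - 1 = 56
t* = 2.003 for 95% confidence

Margin of error = t* · s/√n = 2.003 · 6.52/√57 = 1.73

CI: (49.07, 52.53)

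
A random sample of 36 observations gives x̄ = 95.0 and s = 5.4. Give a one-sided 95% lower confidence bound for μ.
μ ≥ 93.48

Lower bound (one-sided):
t* = 1.690 (one-sided for 95%)
Lower bound = x̄ - t* · s/√n = 95.0 - 1.690 · 5.4/√36 = 93.48

We are 95% confident that μ ≥ 93.48.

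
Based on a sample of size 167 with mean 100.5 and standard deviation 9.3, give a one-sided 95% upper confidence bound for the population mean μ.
μ ≤ 101.69

Upper bound (one-sided):
t* = 1.654 (one-sided for 95%)
Upper bound = x̄ + t* · s/√n = 100.5 + 1.654 · 9.3/√167 = 101.69

We are 95% confident that μ ≤ 101.69.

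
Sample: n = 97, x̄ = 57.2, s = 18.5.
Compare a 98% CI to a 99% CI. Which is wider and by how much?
99% CI is wider by 0.98

df = 96
98% CI: t* = 2.366, (52.76, 61.64), width = 2 · t* · s/√n = 8.89
99% CI: t* = 2.628, (52.26, 62.14), width = 2 · t* · s/√n = 9.87

The 99% CI is wider by 9.87 - 8.89 = 0.98.
Higher confidence requires a wider interval.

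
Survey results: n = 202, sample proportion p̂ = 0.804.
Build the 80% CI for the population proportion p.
(0.768, 0.840)

Proportion CI:
SE = √(p̂(1-p̂)/n) = √(0.804 · 0.196 / 202) = 0.02793

z* = 1.282
Margin = z* · SE = 1.282 · 0.02793 = 0.0358

CI: 0.804 ± 0.0358 = (0.768, 0.840)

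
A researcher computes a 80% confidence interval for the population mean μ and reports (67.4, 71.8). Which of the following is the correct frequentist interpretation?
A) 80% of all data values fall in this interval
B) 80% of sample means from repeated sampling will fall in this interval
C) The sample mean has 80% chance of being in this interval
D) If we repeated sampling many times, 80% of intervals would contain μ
D

A) Wrong — a CI is about the parameter μ, not individual data values.
B) Wrong — coverage applies to intervals containing μ, not to future x̄ values.
C) Wrong — x̄ is observed and sits in the interval by construction.
D) Correct — this is the frequentist long-run coverage interpretation.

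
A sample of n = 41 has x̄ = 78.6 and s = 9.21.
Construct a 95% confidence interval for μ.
(75.69, 81.51)

t-interval (σ unknown):
df = n - 1 = 40
t* = 2.021 for 95% confidence

Margin of error = t* · s/√n = 2.021 · 9.21/√41 = 2.91

CI: (75.69, 81.51)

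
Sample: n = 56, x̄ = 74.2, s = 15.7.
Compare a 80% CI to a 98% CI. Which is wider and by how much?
98% CI is wider by 4.61

df = 55
80% CI: t* = 1.297, (71.48, 76.92), width = 2 · t* · s/√n = 5.44
98% CI: t* = 2.396, (69.17, 79.23), width = 2 · t* · s/√n = 10.05

The 98% CI is wider by 10.05 - 5.44 = 4.61.
Higher confidence requires a wider interval.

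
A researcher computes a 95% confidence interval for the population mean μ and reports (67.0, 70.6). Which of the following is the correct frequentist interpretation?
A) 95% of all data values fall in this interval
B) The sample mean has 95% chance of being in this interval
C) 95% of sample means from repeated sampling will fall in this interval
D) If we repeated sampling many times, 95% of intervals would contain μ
D

A) Wrong — a CI is about the parameter μ, not individual data values.
B) Wrong — x̄ is observed and sits in the interval by construction.
C) Wrong — coverage applies to intervals containing μ, not to future x̄ values.
D) Correct — this is the frequentist long-run coverage interpretation.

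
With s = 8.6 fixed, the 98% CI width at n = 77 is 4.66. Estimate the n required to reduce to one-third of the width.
n ≈ 693

CI width ∝ 1/√n
To reduce width by factor 3, need √n to grow by 3 → need 3² = 9 times as many samples.

Current: n = 77, width = 4.66
New: n = 693, width ≈ 1.52

Width reduced by factor of 4.66/1.52 = 3.07.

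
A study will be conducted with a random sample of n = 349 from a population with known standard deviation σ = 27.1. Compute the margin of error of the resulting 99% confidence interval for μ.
Margin of error = 3.74

Margin of error = z* · σ/√n
= 2.576 · 27.1/√349
= 2.576 · 27.1/18.6815
= 3.74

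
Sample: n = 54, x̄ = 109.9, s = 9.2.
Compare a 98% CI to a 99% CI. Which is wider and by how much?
99% CI is wider by 0.68

df = 53
98% CI: t* = 2.399, (106.90, 112.90), width = 2 · t* · s/√n = 6.01
99% CI: t* = 2.672, (106.55, 113.25), width = 2 · t* · s/√n = 6.69

The 99% CI is wider by 6.69 - 6.01 = 0.68.
Higher confidence requires a wider interval.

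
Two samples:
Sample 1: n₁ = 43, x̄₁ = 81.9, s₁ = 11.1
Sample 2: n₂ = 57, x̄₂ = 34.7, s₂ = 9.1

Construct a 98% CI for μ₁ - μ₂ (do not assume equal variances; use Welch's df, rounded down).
(42.27, 52.13)

Difference: x̄₁ - x̄₂ = 47.20
SE = √(s₁²/n₁ + s₂²/n₂) = √(11.1²/43 + 9.1²/57) = 2.0780
df = 79.97 → 79 (Welch–Satterthwaite, rounded down)
t* = 2.374

CI: 47.20 ± 2.374 · 2.0780 = 47.20 ± 4.93 = (42.27, 52.13)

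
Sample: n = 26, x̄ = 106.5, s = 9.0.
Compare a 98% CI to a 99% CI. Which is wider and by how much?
99% CI is wider by 1.07

df = 25
98% CI: t* = 2.485, (102.11, 110.89), width = 2 · t* · s/√n = 8.77
99% CI: t* = 2.787, (101.58, 111.42), width = 2 · t* · s/√n = 9.84

The 99% CI is wider by 9.84 - 8.77 = 1.07.
Higher confidence requires a wider interval.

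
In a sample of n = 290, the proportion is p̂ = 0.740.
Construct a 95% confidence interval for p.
(0.690, 0.790)

Proportion CI:
SE = √(p̂(1-p̂)/n) = √(0.740 · 0.260 / 290) = 0.02576

z* = 1.960
Margin = z* · SE = 1.960 · 0.02576 = 0.0505

CI: 0.740 ± 0.0505 = (0.690, 0.790)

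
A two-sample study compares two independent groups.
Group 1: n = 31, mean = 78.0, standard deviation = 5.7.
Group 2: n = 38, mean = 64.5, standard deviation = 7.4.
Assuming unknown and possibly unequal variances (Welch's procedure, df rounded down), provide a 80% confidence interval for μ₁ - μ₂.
(11.46, 15.54)

Difference: x̄₁ - x̄₂ = 13.50
SE = √(s₁²/n₁ + s₂²/n₂) = √(5.7²/31 + 7.4²/38) = 1.5777
df = 66.81 → 66 (Welch–Satterthwaite, rounded down)
t* = 1.295

CI: 13.50 ± 1.295 · 1.5777 = 13.50 ± 2.04 = (11.46, 15.54)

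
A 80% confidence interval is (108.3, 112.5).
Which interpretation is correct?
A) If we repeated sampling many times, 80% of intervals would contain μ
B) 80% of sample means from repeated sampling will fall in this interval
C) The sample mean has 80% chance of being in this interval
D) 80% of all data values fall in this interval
A

A) Correct — this is the frequentist long-run coverage interpretation.
B) Wrong — coverage applies to intervals containing μ, not to future x̄ values.
C) Wrong — x̄ is observed and sits in the interval by construction.
D) Wrong — a CI is about the parameter μ, not individual data values.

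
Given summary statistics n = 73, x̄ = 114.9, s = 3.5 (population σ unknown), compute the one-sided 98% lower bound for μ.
μ ≥ 114.04

Lower bound (one-sided):
t* = 2.092 (one-sided for 98%)
Lower bound = x̄ - t* · s/√n = 114.9 - 2.092 · 3.5/√73 = 114.04

We are 98% confident that μ ≥ 114.04.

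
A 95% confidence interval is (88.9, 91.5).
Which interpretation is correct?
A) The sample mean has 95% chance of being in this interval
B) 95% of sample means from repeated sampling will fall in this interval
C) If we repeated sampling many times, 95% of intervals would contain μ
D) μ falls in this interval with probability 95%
C

A) Wrong — x̄ is observed and sits in the interval by construction.
B) Wrong — coverage applies to intervals containing μ, not to future x̄ values.
C) Correct — this is the frequentist long-run coverage interpretation.
D) Wrong — μ is fixed; the randomness lives in the interval, not in μ.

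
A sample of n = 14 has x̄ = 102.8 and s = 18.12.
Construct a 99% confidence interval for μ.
(88.21, 117.39)

t-interval (σ unknown):
df = n - 1 = 13
t* = 3.012 for 99% confidence

Margin of error = t* · s/√n = 3.012 · 18.12/√14 = 14.59

CI: (88.21, 117.39)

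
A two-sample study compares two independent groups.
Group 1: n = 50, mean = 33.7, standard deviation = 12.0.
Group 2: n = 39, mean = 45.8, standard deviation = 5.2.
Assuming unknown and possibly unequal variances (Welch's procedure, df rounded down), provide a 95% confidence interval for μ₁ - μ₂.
(-15.87, -8.33)

Difference: x̄₁ - x̄₂ = -12.10
SE = √(s₁²/n₁ + s₂²/n₂) = √(12.0²/50 + 5.2²/39) = 1.8903
df = 70.19 → 70 (Welch–Satterthwaite, rounded down)
t* = 1.994

CI: -12.10 ± 1.994 · 1.8903 = -12.10 ± 3.77 = (-15.87, -8.33)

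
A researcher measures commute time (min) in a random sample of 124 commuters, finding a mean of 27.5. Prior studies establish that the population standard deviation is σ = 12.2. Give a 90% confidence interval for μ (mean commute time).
(25.70, 29.30)

z-interval (σ known):
z* = 1.645 for 90% confidence

Margin of error = z* · σ/√n = 1.645 · 12.2/√124 = 1.80

CI: (27.5 - 1.80, 27.5 + 1.80) = (25.70, 29.30)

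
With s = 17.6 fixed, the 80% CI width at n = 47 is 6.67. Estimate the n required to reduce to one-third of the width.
n ≈ 423

CI width ∝ 1/√n
To reduce width by factor 3, need √n to grow by 3 → need 3² = 9 times as many samples.

Current: n = 47, width = 6.67
New: n = 423, width ≈ 2.20

Width reduced by factor of 6.67/2.20 = 3.03.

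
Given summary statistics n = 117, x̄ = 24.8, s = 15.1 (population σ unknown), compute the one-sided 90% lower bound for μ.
μ ≥ 23.00

Lower bound (one-sided):
t* = 1.289 (one-sided for 90%)
Lower bound = x̄ - t* · s/√n = 24.8 - 1.289 · 15.1/√117 = 23.00

We are 90% confident that μ ≥ 23.00.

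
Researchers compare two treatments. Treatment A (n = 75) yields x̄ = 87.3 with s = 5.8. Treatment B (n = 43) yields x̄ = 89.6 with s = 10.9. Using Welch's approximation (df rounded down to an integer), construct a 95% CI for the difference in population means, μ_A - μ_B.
(-5.89, 1.29)

Difference: x̄₁ - x̄₂ = -2.30
SE = √(s₁²/n₁ + s₂²/n₂) = √(5.8²/75 + 10.9²/43) = 1.7921
df = 55.91 → 55 (Welch–Satterthwaite, rounded down)
t* = 2.004

CI: -2.30 ± 2.004 · 1.7921 = -2.30 ± 3.59 = (-5.89, 1.29)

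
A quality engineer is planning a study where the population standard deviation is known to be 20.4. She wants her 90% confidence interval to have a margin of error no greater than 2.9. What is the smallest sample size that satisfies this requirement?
n ≥ 134

For margin E ≤ 2.9:
n ≥ (z* · σ / E)²
n ≥ (1.645 · 20.4 / 2.9)²
n ≥ 133.90

Minimum n = 134 (rounding up)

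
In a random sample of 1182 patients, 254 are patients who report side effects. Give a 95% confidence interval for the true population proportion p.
(0.191, 0.238)

Proportion CI:
p̂ = 254/1182 = 0.21489
SE = √(p̂(1-p̂)/n) = √(0.21489 · 0.78511 / 1182) = 0.01195

z* = 1.960
Margin = z* · SE = 1.960 · 0.01195 = 0.0234

CI: 0.21489 ± 0.0234 = (0.191, 0.238)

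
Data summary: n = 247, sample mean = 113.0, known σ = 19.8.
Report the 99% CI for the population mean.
(109.75, 116.25)

z-interval (σ known):
z* = 2.576 for 99% confidence

Margin of error = z* · σ/√n = 2.576 · 19.8/√247 = 3.25

CI: (113.0 - 3.25, 113.0 + 3.25) = (109.75, 116.25)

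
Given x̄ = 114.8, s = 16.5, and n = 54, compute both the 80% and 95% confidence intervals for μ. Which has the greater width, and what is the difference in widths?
95% CI is wider by 3.18

df = 53
80% CI: t* = 1.298, (111.89, 117.71), width = 2 · t* · s/√n = 5.83
95% CI: t* = 2.006, (110.30, 119.30), width = 2 · t* · s/√n = 9.01

The 95% CI is wider by 9.01 - 5.83 = 3.18.
Higher confidence requires a wider interval.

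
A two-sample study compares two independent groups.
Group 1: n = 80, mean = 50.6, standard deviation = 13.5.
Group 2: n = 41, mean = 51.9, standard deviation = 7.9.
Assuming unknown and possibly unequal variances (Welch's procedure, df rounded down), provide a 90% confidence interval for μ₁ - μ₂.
(-4.53, 1.93)

Difference: x̄₁ - x̄₂ = -1.30
SE = √(s₁²/n₁ + s₂²/n₂) = √(13.5²/80 + 7.9²/41) = 1.9494
df = 116.83 → 116 (Welch–Satterthwaite, rounded down)
t* = 1.658

CI: -1.30 ± 1.658 · 1.9494 = -1.30 ± 3.23 = (-4.53, 1.93)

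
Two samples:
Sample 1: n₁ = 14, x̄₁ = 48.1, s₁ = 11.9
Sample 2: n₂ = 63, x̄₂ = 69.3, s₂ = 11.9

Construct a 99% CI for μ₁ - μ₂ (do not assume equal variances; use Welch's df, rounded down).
(-31.26, -11.14)

Difference: x̄₁ - x̄₂ = -21.20
SE = √(s₁²/n₁ + s₂²/n₂) = √(11.9²/14 + 11.9²/63) = 3.5161
df = 19.22 → 19 (Welch–Satterthwaite, rounded down)
t* = 2.861

CI: -21.20 ± 2.861 · 3.5161 = -21.20 ± 10.06 = (-31.26, -11.14)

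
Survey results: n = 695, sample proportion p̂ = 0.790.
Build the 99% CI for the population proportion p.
(0.750, 0.830)

Proportion CI:
SE = √(p̂(1-p̂)/n) = √(0.790 · 0.210 / 695) = 0.01545

z* = 2.576
Margin = z* · SE = 2.576 · 0.01545 = 0.0398

CI: 0.790 ± 0.0398 = (0.750, 0.830)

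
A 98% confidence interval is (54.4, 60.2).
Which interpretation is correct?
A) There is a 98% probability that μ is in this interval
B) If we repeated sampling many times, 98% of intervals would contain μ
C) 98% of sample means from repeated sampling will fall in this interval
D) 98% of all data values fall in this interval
B

A) Wrong — μ is fixed; the randomness lives in the interval, not in μ.
B) Correct — this is the frequentist long-run coverage interpretation.
C) Wrong — coverage applies to intervals containing μ, not to future x̄ values.
D) Wrong — a CI is about the parameter μ, not individual data values.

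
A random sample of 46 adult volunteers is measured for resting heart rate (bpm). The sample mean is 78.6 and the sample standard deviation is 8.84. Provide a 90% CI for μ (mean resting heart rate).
(76.41, 80.79)

t-interval (σ unknown):
df = n - 1 = 45
t* = 1.679 for 90% confidence

Margin of error = t* · s/√n = 1.679 · 8.84/√46 = 2.19

CI: (76.41, 80.79)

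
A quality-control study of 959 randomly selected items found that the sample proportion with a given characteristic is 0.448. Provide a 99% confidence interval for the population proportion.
(0.407, 0.489)

Proportion CI:
SE = √(p̂(1-p̂)/n) = √(0.448 · 0.552 / 959) = 0.01606

z* = 2.576
Margin = z* · SE = 2.576 · 0.01606 = 0.0414

CI: 0.448 ± 0.0414 = (0.407, 0.489)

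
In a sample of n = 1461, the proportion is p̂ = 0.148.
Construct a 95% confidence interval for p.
(0.130, 0.166)

Proportion CI:
SE = √(p̂(1-p̂)/n) = √(0.148 · 0.852 / 1461) = 0.00929

z* = 1.960
Margin = z* · SE = 1.960 · 0.00929 = 0.0182

CI: 0.148 ± 0.0182 = (0.130, 0.166)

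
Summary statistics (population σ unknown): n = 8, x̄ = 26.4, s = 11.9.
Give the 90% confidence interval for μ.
(18.43, 34.37)

t-interval (σ unknown):
df = n - 1 = 7
t* = 1.895 for 90% confidence

Margin of error = t* · s/√n = 1.895 · 11.9/√8 = 7.97

CI: (18.43, 34.37)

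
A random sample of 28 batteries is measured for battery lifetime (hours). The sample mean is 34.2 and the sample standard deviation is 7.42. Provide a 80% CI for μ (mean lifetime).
(32.36, 36.04)

t-interval (σ unknown):
df = n - 1 = 27
t* = 1.314 for 80% confidence

Margin of error = t* · s/√n = 1.314 · 7.42/√28 = 1.84

CI: (32.36, 36.04)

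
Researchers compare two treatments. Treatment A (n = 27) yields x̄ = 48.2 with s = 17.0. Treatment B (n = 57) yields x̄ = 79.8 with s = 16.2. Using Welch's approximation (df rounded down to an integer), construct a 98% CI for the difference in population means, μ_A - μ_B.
(-41.02, -22.18)

Difference: x̄₁ - x̄₂ = -31.60
SE = √(s₁²/n₁ + s₂²/n₂) = √(17.0²/27 + 16.2²/57) = 3.9125
df = 48.97 → 48 (Welch–Satterthwaite, rounded down)
t* = 2.407

CI: -31.60 ± 2.407 · 3.9125 = -31.60 ± 9.42 = (-41.02, -22.18)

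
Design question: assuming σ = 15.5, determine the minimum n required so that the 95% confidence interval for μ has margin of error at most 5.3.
n ≥ 33

For margin E ≤ 5.3:
n ≥ (z* · σ / E)²
n ≥ (1.960 · 15.5 / 5.3)²
n ≥ 32.86

Minimum n = 33 (rounding up)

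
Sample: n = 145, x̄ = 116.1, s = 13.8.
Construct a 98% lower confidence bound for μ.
μ ≥ 113.72

Lower bound (one-sided):
t* = 2.073 (one-sided for 98%)
Lower bound = x̄ - t* · s/√n = 116.1 - 2.073 · 13.8/√145 = 113.72

We are 98% confident that μ ≥ 113.72.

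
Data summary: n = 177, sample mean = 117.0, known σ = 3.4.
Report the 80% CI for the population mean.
(116.67, 117.33)

z-interval (σ known):
z* = 1.282 for 80% confidence

Margin of error = z* · σ/√n = 1.282 · 3.4/√177 = 0.33

CI: (117.0 - 0.33, 117.0 + 0.33) = (116.67, 117.33)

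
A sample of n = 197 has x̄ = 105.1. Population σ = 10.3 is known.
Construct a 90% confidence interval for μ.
(103.89, 106.31)

z-interval (σ known):
z* = 1.645 for 90% confidence

Margin of error = z* · σ/√n = 1.645 · 10.3/√197 = 1.21

CI: (105.1 - 1.21, 105.1 + 1.21) = (103.89, 106.31)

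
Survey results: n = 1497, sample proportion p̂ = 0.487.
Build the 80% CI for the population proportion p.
(0.470, 0.504)

Proportion CI:
SE = √(p̂(1-p̂)/n) = √(0.487 · 0.513 / 1497) = 0.01292

z* = 1.282
Margin = z* · SE = 1.282 · 0.01292 = 0.0166

CI: 0.487 ± 0.0166 = (0.470, 0.504)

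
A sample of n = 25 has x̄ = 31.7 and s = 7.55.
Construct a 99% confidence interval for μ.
(27.48, 35.92)

t-interval (σ unknown):
df = n - 1 = 24
t* = 2.797 for 99% confidence

Margin of error = t* · s/√n = 2.797 · 7.55/√25 = 4.22

CI: (27.48, 35.92)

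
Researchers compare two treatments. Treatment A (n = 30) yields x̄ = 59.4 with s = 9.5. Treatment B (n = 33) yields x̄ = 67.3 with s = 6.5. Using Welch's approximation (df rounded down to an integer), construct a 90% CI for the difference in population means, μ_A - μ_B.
(-11.37, -4.43)

Difference: x̄₁ - x̄₂ = -7.90
SE = √(s₁²/n₁ + s₂²/n₂) = √(9.5²/30 + 6.5²/33) = 2.0709
df = 50.63 → 50 (Welch–Satterthwaite, rounded down)
t* = 1.676

CI: -7.90 ± 1.676 · 2.0709 = -7.90 ± 3.47 = (-11.37, -4.43)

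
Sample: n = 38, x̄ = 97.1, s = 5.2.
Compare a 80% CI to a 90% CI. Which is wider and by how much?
90% CI is wider by 0.65

df = 37
80% CI: t* = 1.305, (96.00, 98.20), width = 2 · t* · s/√n = 2.20
90% CI: t* = 1.687, (95.68, 98.52), width = 2 · t* · s/√n = 2.85

The 90% CI is wider by 2.85 - 2.20 = 0.65.
Higher confidence requires a wider interval.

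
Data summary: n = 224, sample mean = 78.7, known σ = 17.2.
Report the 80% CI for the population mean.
(77.23, 80.17)

z-interval (σ known):
z* = 1.282 for 80% confidence

Margin of error = z* · σ/√n = 1.282 · 17.2/√224 = 1.47

CI: (78.7 - 1.47, 78.7 + 1.47) = (77.23, 80.17)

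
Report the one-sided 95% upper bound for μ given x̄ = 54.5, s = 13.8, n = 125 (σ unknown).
μ ≤ 56.55

Upper bound (one-sided):
t* = 1.657 (one-sided for 95%)
Upper bound = x̄ + t* · s/√n = 54.5 + 1.657 · 13.8/√125 = 56.55

We are 95% confident that μ ≤ 56.55.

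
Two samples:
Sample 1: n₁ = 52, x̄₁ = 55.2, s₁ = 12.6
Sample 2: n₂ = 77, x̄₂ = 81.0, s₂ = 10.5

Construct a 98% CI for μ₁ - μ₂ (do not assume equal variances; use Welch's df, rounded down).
(-30.81, -20.79)

Difference: x̄₁ - x̄₂ = -25.80
SE = √(s₁²/n₁ + s₂²/n₂) = √(12.6²/52 + 10.5²/77) = 2.1178
df = 95.90 → 95 (Welch–Satterthwaite, rounded down)
t* = 2.366

CI: -25.80 ± 2.366 · 2.1178 = -25.80 ± 5.01 = (-30.81, -20.79)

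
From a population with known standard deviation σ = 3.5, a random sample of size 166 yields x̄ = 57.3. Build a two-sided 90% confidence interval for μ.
(56.85, 57.75)

z-interval (σ known):
z* = 1.645 for 90% confidence

Margin of error = z* · σ/√n = 1.645 · 3.5/√166 = 0.45

CI: (57.3 - 0.45, 57.3 + 0.45) = (56.85, 57.75)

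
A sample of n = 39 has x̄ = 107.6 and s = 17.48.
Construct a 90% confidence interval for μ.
(102.88, 112.32)

t-interval (σ unknown):
df = n - 1 = 38
t* = 1.686 for 90% confidence

Margin of error = t* · s/√n = 1.686 · 17.48/√39 = 4.72

CI: (102.88, 112.32)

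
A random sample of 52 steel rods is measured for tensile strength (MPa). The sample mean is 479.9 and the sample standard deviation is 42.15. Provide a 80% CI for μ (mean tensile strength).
(472.31, 487.49)

t-interval (σ unknown):
df = n - 1 = 51
t* = 1.298 for 80% confidence

Margin of error = t* · s/√n = 1.298 · 42.15/√52 = 7.59

CI: (472.31, 487.49)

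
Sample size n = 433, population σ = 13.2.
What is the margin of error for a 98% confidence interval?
Margin of error = 1.48

Margin of error = z* · σ/√n
= 2.326 · 13.2/√433
= 2.326 · 13.2/20.8087
= 1.48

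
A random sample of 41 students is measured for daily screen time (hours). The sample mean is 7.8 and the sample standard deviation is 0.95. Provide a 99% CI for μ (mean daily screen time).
(7.40, 8.20)

t-interval (σ unknown):
df = n - 1 = 40
t* = 2.704 for 99% confidence

Margin of error = t* · s/√n = 2.704 · 0.95/√41 = 0.40

CI: (7.40, 8.20)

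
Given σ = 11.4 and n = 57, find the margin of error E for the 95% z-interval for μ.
Margin of error = 2.96

Margin of error = z* · σ/√n
= 1.960 · 11.4/√57
= 1.960 · 11.4/7.5498
= 2.96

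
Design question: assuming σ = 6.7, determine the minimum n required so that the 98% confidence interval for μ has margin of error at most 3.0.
n ≥ 27

For margin E ≤ 3.0:
n ≥ (z* · σ / E)²
n ≥ (2.326 · 6.7 / 3.0)²
n ≥ 26.99

Minimum n = 27 (rounding up)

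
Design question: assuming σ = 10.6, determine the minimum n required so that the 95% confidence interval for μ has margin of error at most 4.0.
n ≥ 27

For margin E ≤ 4.0:
n ≥ (z* · σ / E)²
n ≥ (1.960 · 10.6 / 4.0)²
n ≥ 26.98

Minimum n = 27 (rounding up)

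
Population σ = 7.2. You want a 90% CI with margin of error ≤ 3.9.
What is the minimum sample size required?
n ≥ 10

For margin E ≤ 3.9:
n ≥ (z* · σ / E)²
n ≥ (1.645 · 7.2 / 3.9)²
n ≥ 9.22

Minimum n = 10 (rounding up)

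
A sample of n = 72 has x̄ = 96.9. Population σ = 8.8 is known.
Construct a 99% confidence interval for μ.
(94.23, 99.57)

z-interval (σ known):
z* = 2.576 for 99% confidence

Margin of error = z* · σ/√n = 2.576 · 8.8/√72 = 2.67

CI: (96.9 - 2.67, 96.9 + 2.67) = (94.23, 99.57)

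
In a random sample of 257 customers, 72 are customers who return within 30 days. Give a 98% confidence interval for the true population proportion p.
(0.215, 0.345)

Proportion CI:
p̂ = 72/257 = 0.28016
SE = √(p̂(1-p̂)/n) = √(0.28016 · 0.71984 / 257) = 0.02801

z* = 2.326
Margin = z* · SE = 2.326 · 0.02801 = 0.0652

CI: 0.28016 ± 0.0652 = (0.215, 0.345)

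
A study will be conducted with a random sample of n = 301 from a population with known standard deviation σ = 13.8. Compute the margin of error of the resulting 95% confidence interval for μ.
Margin of error = 1.56

Margin of error = z* · σ/√n
= 1.960 · 13.8/√301
= 1.960 · 13.8/17.3494
= 1.56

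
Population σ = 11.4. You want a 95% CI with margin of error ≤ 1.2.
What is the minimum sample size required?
n ≥ 347

For margin E ≤ 1.2:
n ≥ (z* · σ / E)²
n ≥ (1.960 · 11.4 / 1.2)²
n ≥ 346.70

Minimum n = 347 (rounding up)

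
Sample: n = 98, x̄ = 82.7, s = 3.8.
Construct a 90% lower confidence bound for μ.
μ ≥ 82.20

Lower bound (one-sided):
t* = 1.290 (one-sided for 90%)
Lower bound = x̄ - t* · s/√n = 82.7 - 1.290 · 3.8/√98 = 82.20

We are 90% confident that μ ≥ 82.20.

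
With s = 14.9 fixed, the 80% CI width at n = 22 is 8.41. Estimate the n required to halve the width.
n ≈ 88

CI width ∝ 1/√n
To reduce width by factor 2, need √n to grow by 2 → need 2² = 4 times as many samples.

Current: n = 22, width = 8.41
New: n = 88, width ≈ 4.10

Width reduced by factor of 8.41/4.10 = 2.05.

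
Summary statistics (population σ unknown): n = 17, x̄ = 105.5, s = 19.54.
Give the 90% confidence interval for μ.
(97.23, 113.77)

t-interval (σ unknown):
df = n - 1 = 16
t* = 1.746 for 90% confidence

Margin of error = t* · s/√n = 1.746 · 19.54/√17 = 8.27

CI: (97.23, 113.77)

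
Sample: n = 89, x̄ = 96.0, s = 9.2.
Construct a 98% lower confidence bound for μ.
μ ≥ 93.97

Lower bound (one-sided):
t* = 2.085 (one-sided for 98%)
Lower bound = x̄ - t* · s/√n = 96.0 - 2.085 · 9.2/√89 = 93.97

We are 98% confident that μ ≥ 93.97.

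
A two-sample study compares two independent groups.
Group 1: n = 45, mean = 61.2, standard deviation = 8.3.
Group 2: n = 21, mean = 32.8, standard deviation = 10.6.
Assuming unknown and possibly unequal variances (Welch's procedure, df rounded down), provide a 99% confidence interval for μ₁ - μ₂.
(21.20, 35.60)

Difference: x̄₁ - x̄₂ = 28.40
SE = √(s₁²/n₁ + s₂²/n₂) = √(8.3²/45 + 10.6²/21) = 2.6232
df = 31.90 → 31 (Welch–Satterthwaite, rounded down)
t* = 2.744

CI: 28.40 ± 2.744 · 2.6232 = 28.40 ± 7.20 = (21.20, 35.60)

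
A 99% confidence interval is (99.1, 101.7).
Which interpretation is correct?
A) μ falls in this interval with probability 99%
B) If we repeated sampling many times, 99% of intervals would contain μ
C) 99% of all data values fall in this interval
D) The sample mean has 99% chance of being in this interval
B

A) Wrong — μ is fixed; the randomness lives in the interval, not in μ.
B) Correct — this is the frequentist long-run coverage interpretation.
C) Wrong — a CI is about the parameter μ, not individual data values.
D) Wrong — x̄ is observed and sits in the interval by construction.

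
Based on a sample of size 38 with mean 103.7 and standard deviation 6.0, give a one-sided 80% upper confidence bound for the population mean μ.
μ ≤ 104.53

Upper bound (one-sided):
t* = 0.851 (one-sided for 80%)
Upper bound = x̄ + t* · s/√n = 103.7 + 0.851 · 6.0/√38 = 104.53

We are 80% confident that μ ≤ 104.53.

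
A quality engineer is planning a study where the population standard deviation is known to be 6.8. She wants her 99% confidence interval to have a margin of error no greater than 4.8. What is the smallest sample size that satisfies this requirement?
n ≥ 14

For margin E ≤ 4.8:
n ≥ (z* · σ / E)²
n ≥ (2.576 · 6.8 / 4.8)²
n ≥ 13.32

Minimum n = 14 (rounding up)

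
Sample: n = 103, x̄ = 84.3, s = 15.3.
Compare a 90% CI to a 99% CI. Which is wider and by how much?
99% CI is wider by 2.90

df = 102
90% CI: t* = 1.660, (81.80, 86.80), width = 2 · t* · s/√n = 5.01
99% CI: t* = 2.625, (80.34, 88.26), width = 2 · t* · s/√n = 7.91

The 99% CI is wider by 7.91 - 5.01 = 2.90.
Higher confidence requires a wider interval.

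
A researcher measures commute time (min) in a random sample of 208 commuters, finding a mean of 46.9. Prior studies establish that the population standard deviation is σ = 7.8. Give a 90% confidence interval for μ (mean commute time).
(46.01, 47.79)

z-interval (σ known):
z* = 1.645 for 90% confidence

Margin of error = z* · σ/√n = 1.645 · 7.8/√208 = 0.89

CI: (46.9 - 0.89, 46.9 + 0.89) = (46.01, 47.79)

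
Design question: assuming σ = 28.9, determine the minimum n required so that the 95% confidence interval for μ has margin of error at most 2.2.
n ≥ 663

For margin E ≤ 2.2:
n ≥ (z* · σ / E)²
n ≥ (1.960 · 28.9 / 2.2)²
n ≥ 662.92

Minimum n = 663 (rounding up)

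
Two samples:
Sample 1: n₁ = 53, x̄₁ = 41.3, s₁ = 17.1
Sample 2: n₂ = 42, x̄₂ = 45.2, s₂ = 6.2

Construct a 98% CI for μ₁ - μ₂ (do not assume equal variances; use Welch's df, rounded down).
(-9.94, 2.14)

Difference: x̄₁ - x̄₂ = -3.90
SE = √(s₁²/n₁ + s₂²/n₂) = √(17.1²/53 + 6.2²/42) = 2.5362
df = 68.30 → 68 (Welch–Satterthwaite, rounded down)
t* = 2.382

CI: -3.90 ± 2.382 · 2.5362 = -3.90 ± 6.04 = (-9.94, 2.14)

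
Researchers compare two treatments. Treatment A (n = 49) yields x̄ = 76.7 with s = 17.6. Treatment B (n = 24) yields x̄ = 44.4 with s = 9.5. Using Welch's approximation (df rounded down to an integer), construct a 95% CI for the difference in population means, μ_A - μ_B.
(25.97, 38.63)

Difference: x̄₁ - x̄₂ = 32.30
SE = √(s₁²/n₁ + s₂²/n₂) = √(17.6²/49 + 9.5²/24) = 3.1752
df = 70.23 → 70 (Welch–Satterthwaite, rounded down)
t* = 1.994

CI: 32.30 ± 1.994 · 3.1752 = 32.30 ± 6.33 = (25.97, 38.63)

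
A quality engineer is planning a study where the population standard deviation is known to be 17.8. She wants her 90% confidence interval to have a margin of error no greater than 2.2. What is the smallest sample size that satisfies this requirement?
n ≥ 178

For margin E ≤ 2.2:
n ≥ (z* · σ / E)²
n ≥ (1.645 · 17.8 / 2.2)²
n ≥ 177.14

Minimum n = 178 (rounding up)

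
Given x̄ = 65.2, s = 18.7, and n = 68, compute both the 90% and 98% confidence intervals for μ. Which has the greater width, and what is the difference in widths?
98% CI is wider by 3.24

df = 67
90% CI: t* = 1.668, (61.42, 68.98), width = 2 · t* · s/√n = 7.57
98% CI: t* = 2.383, (59.80, 70.60), width = 2 · t* · s/√n = 10.81

The 98% CI is wider by 10.81 - 7.57 = 3.24.
Higher confidence requires a wider interval.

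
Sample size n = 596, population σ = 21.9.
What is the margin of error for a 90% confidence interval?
Margin of error = 1.48

Margin of error = z* · σ/√n
= 1.645 · 21.9/√596
= 1.645 · 21.9/24.4131
= 1.48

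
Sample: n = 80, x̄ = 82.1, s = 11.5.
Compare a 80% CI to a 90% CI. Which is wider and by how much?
90% CI is wider by 0.96

df = 79
80% CI: t* = 1.292, (80.44, 83.76), width = 2 · t* · s/√n = 3.32
90% CI: t* = 1.664, (79.96, 84.24), width = 2 · t* · s/√n = 4.28

The 90% CI is wider by 4.28 - 3.32 = 0.96.
Higher confidence requires a wider interval.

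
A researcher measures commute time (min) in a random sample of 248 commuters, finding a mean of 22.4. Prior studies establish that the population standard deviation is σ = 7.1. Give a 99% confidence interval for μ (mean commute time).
(21.24, 23.56)

z-interval (σ known):
z* = 2.576 for 99% confidence

Margin of error = z* · σ/√n = 2.576 · 7.1/√248 = 1.16

CI: (22.4 - 1.16, 22.4 + 1.16) = (21.24, 23.56)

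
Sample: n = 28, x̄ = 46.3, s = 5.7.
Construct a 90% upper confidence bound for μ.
μ ≤ 47.72

Upper bound (one-sided):
t* = 1.314 (one-sided for 90%)
Upper bound = x̄ + t* · s/√n = 46.3 + 1.314 · 5.7/√28 = 47.72

We are 90% confident that μ ≤ 47.72.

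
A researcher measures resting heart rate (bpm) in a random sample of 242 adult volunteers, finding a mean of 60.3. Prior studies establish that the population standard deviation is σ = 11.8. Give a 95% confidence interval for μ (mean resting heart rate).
(58.81, 61.79)

z-interval (σ known):
z* = 1.960 for 95% confidence

Margin of error = z* · σ/√n = 1.960 · 11.8/√242 = 1.49

CI: (60.3 - 1.49, 60.3 + 1.49) = (58.81, 61.79)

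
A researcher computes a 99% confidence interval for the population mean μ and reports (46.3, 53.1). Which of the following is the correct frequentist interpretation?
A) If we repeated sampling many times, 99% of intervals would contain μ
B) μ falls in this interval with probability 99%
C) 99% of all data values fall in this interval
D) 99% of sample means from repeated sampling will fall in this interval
A

A) Correct — this is the frequentist long-run coverage interpretation.
B) Wrong — μ is fixed; the randomness lives in the interval, not in μ.
C) Wrong — a CI is about the parameter μ, not individual data values.
D) Wrong — coverage applies to intervals containing μ, not to future x̄ values.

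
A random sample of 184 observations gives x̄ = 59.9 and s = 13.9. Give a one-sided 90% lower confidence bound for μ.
μ ≥ 58.58

Lower bound (one-sided):
t* = 1.286 (one-sided for 90%)
Lower bound = x̄ - t* · s/√n = 59.9 - 1.286 · 13.9/√184 = 58.58

We are 90% confident that μ ≥ 58.58.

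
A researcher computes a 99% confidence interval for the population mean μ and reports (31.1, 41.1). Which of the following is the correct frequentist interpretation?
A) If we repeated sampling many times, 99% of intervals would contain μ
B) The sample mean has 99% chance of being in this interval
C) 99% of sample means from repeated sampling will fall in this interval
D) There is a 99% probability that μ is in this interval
A

A) Correct — this is the frequentist long-run coverage interpretation.
B) Wrong — x̄ is observed and sits in the interval by construction.
C) Wrong — coverage applies to intervals containing μ, not to future x̄ values.
D) Wrong — μ is fixed; the randomness lives in the interval, not in μ.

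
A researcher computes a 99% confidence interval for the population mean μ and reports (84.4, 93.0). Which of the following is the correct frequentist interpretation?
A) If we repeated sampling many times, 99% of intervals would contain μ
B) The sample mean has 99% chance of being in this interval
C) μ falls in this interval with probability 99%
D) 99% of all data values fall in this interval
A

A) Correct — this is the frequentist long-run coverage interpretation.
B) Wrong — x̄ is observed and sits in the interval by construction.
C) Wrong — μ is fixed; the randomness lives in the interval, not in μ.
D) Wrong — a CI is about the parameter μ, not individual data values.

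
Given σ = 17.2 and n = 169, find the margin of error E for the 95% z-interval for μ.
Margin of error = 2.59

Margin of error = z* · σ/√n
= 1.960 · 17.2/√169
= 1.960 · 17.2/13.0000
= 2.59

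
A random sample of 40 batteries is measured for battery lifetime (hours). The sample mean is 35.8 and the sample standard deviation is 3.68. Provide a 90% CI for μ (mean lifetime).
(34.82, 36.78)

t-interval (σ unknown):
df = n - 1 = 39
t* = 1.685 for 90% confidence

Margin of error = t* · s/√n = 1.685 · 3.68/√40 = 0.98

CI: (34.82, 36.78)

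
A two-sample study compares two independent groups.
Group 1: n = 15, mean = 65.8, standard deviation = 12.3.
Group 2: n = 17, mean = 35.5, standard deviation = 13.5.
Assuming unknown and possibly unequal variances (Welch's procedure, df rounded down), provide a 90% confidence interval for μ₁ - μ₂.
(22.55, 38.05)

Difference: x̄₁ - x̄₂ = 30.30
SE = √(s₁²/n₁ + s₂²/n₂) = √(12.3²/15 + 13.5²/17) = 4.5614
df = 29.96 → 29 (Welch–Satterthwaite, rounded down)
t* = 1.699

CI: 30.30 ± 1.699 · 4.5614 = 30.30 ± 7.75 = (22.55, 38.05)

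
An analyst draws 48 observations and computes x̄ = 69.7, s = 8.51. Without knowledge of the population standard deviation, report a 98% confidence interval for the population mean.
(66.74, 72.66)

t-interval (σ unknown):
df = n - 1 = 47
t* = 2.408 for 98% confidence

Margin of error = t* · s/√n = 2.408 · 8.51/√48 = 2.96

CI: (66.74, 72.66)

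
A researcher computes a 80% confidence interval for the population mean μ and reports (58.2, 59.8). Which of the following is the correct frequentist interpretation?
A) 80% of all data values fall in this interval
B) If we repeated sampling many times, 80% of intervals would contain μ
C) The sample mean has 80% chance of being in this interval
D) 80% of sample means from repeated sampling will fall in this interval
B

A) Wrong — a CI is about the parameter μ, not individual data values.
B) Correct — this is the frequentist long-run coverage interpretation.
C) Wrong — x̄ is observed and sits in the interval by construction.
D) Wrong — coverage applies to intervals containing μ, not to future x̄ values.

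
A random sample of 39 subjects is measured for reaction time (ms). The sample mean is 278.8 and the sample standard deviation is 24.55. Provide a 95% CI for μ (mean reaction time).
(270.84, 286.76)

t-interval (σ unknown):
df = n - 1 = 38
t* = 2.024 for 95% confidence

Margin of error = t* · s/√n = 2.024 · 24.55/√39 = 7.96

CI: (270.84, 286.76)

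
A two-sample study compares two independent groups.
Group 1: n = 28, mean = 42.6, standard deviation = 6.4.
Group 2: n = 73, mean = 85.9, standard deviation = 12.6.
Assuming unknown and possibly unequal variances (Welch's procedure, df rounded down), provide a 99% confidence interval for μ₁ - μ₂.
(-48.32, -38.28)

Difference: x̄₁ - x̄₂ = -43.30
SE = √(s₁²/n₁ + s₂²/n₂) = √(6.4²/28 + 12.6²/73) = 1.9073
df = 91.29 → 91 (Welch–Satterthwaite, rounded down)
t* = 2.631

CI: -43.30 ± 2.631 · 1.9073 = -43.30 ± 5.02 = (-48.32, -38.28)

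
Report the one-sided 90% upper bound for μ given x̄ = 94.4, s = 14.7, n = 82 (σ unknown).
μ ≤ 96.50

Upper bound (one-sided):
t* = 1.292 (one-sided for 90%)
Upper bound = x̄ + t* · s/√n = 94.4 + 1.292 · 14.7/√82 = 96.50

We are 90% confident that μ ≤ 96.50.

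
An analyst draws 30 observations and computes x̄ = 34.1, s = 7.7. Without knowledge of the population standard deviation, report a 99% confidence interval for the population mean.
(30.23, 37.97)

t-interval (σ unknown):
df = n - 1 = 29
t* = 2.756 for 99% confidence

Margin of error = t* · s/√n = 2.756 · 7.7/√30 = 3.87

CI: (30.23, 37.97)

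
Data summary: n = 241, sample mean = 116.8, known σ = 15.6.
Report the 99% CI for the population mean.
(114.21, 119.39)

z-interval (σ known):
z* = 2.576 for 99% confidence

Margin of error = z* · σ/√n = 2.576 · 15.6/√241 = 2.59

CI: (116.8 - 2.59, 116.8 + 2.59) = (114.21, 119.39)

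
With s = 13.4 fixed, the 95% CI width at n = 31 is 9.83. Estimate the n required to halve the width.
n ≈ 124

CI width ∝ 1/√n
To reduce width by factor 2, need √n to grow by 2 → need 2² = 4 times as many samples.

Current: n = 31, width = 9.83
New: n = 124, width ≈ 4.76

Width reduced by factor of 9.83/4.76 = 2.07.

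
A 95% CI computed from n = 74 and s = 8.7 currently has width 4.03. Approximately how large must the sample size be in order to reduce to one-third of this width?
n ≈ 666

CI width ∝ 1/√n
To reduce width by factor 3, need √n to grow by 3 → need 3² = 9 times as many samples.

Current: n = 74, width = 4.03
New: n = 666, width ≈ 1.32

Width reduced by factor of 4.03/1.32 = 3.05.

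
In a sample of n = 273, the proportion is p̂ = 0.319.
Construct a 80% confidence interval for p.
(0.283, 0.355)

Proportion CI:
SE = √(p̂(1-p̂)/n) = √(0.319 · 0.681 / 273) = 0.02821

z* = 1.282
Margin = z* · SE = 1.282 · 0.02821 = 0.0362

CI: 0.319 ± 0.0362 = (0.283, 0.355)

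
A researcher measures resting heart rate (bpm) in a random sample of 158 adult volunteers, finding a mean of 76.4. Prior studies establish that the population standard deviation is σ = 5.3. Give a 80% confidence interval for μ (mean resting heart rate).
(75.86, 76.94)

z-interval (σ known):
z* = 1.282 for 80% confidence

Margin of error = z* · σ/√n = 1.282 · 5.3/√158 = 0.54

CI: (76.4 - 0.54, 76.4 + 0.54) = (75.86, 76.94)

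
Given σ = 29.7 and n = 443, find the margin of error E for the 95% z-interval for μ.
Margin of error = 2.77

Margin of error = z* · σ/√n
= 1.960 · 29.7/√443
= 1.960 · 29.7/21.0476
= 2.77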